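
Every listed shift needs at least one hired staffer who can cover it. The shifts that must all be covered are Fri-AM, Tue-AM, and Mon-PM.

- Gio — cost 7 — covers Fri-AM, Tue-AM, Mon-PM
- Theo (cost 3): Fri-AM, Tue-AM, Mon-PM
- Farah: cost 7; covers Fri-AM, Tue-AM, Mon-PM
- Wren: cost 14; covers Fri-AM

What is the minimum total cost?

This is a weighted set-cover instance.
Theo alone covers Fri-AM, Tue-AM, Mon-PM — every shift.
Total cost: 3.

3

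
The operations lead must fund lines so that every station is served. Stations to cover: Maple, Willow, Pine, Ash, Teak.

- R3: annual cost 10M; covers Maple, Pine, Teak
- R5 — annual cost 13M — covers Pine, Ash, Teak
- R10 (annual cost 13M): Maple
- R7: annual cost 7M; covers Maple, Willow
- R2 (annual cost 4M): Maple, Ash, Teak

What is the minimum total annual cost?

This is a weighted set-cover instance.
The greedy cost-per-new-station heuristic would pick R2, R7, and R3 for 21, but a cheaper cover exists.
Choose R5 and R7: together they cover Maple, Willow, Pine, Ash, Teak — every station.
Total annual cost: 13 + 7 = 20.
No cover costs less than 20.

20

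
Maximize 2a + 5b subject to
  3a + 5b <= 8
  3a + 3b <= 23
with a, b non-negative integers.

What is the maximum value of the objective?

7

(a,b)=(1,1): 3·1+5·1=8≤8, 3·1+3·1=6≤23, objective 7.
(a,b)=(0,1): 3·0+5·1=5≤8, 3·0+3·1=3≤23, objective 5.
(a,b)=(2,0): 3·2+5·0=6≤8, 3·2+3·0=6≤23, objective 4.
The best lattice point is (1,1), giving 7.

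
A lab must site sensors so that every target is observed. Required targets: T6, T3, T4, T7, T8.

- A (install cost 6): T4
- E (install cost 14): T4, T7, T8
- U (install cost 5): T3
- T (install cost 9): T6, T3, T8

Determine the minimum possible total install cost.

Choose E and T: together they cover T6, T3, T4, T7, T8 — every target.
Total install cost: 14 + 9 = 23.

23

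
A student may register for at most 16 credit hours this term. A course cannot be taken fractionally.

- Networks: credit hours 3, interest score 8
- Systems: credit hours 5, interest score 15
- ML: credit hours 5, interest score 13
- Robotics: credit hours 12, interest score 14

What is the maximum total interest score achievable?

This is a 0-1 knapsack instance.
Allowing fractional choices, the relaxed optimum would be about 39.5, but courses are indivisible.
Networks + Systems + ML: credit hours 3 + 5 + 5 = 13 ≤ 16, interest score 8 + 15 + 13 = 36.
Systems + ML: credit hours 5 + 5 = 10 ≤ 16, interest score 15 + 13 = 28.
Networks + Systems: credit hours 3 + 5 = 8 ≤ 16, interest score 8 + 15 = 23.
Best is Networks, Systems, and ML with total interest score 36.

36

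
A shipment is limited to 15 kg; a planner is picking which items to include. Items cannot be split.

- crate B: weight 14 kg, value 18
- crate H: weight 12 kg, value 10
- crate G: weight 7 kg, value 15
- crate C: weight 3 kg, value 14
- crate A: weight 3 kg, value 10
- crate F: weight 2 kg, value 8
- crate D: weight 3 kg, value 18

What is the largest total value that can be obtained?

55

Allowing fractional choices, the relaxed optimum would be about 58.6, but items are indivisible.
crate C + crate A + crate F + crate D: weight 3 + 3 + 2 + 3 = 11 ≤ 15, value 14 + 10 + 8 + 18 = 50.
crate G + crate A + crate F + crate D: weight 7 + 3 + 2 + 3 = 15 ≤ 15, value 15 + 10 + 8 + 18 = 51.
crate G + crate C + crate F + crate D: weight 7 + 3 + 2 + 3 = 15 ≤ 15, value 15 + 14 + 8 + 18 = 55.
Best is crate G, crate C, crate F, and crate D with total value 55.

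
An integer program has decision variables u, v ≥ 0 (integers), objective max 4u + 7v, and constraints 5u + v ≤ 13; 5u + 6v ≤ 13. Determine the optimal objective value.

14

(u,v)=(0,2) is feasible, giving 14.
(u,v)=(1,1) is feasible, giving 11.
(u,v)=(0,1) is feasible, giving 7.
Maximum is 14 at (u,v)=(0,2).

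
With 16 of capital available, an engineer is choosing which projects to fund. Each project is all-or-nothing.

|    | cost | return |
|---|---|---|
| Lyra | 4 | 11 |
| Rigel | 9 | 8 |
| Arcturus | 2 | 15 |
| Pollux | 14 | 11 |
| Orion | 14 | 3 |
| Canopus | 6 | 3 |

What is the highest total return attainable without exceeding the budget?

Take Lyra, Rigel, and Arcturus: cost 4 + 9 + 2 = 15 ≤ 16, return 11 + 8 + 15 = 34.
No other feasible combination does better.

34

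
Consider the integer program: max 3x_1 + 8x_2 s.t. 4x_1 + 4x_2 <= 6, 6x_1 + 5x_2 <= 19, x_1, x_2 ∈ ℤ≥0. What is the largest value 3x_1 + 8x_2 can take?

8

(x_1,x_2)=(0,1) is feasible, giving 8.
(x_1,x_2)=(1,0) is feasible, giving 3.
(x_1,x_2)=(0,0) is feasible, giving 0.
No feasible integer point exceeds 8.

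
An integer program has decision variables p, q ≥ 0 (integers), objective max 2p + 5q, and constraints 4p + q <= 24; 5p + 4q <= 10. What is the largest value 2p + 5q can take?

The continuous relaxation peaks at (0, 2.5) with value 12.50; rounding to a feasible lattice point costs some objective.
(p,q)=(0,2): 4·0+1·2=2≤24, 5·0+4·2=8≤10, objective 10.
(p,q)=(1,1): 4·1+1·1=5≤24, 5·1+4·1=9≤10, objective 7.
Maximum is 10 at (p,q)=(0,2).

10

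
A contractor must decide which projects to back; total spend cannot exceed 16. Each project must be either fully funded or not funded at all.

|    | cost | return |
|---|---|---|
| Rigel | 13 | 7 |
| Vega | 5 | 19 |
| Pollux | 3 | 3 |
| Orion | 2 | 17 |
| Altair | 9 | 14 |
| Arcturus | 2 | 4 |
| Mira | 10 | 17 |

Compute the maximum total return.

50

Take Vega, Orion, and Altair: cost 5 + 2 + 9 = 16 ≤ 16, return 19 + 17 + 14 = 50.
No other feasible combination does better.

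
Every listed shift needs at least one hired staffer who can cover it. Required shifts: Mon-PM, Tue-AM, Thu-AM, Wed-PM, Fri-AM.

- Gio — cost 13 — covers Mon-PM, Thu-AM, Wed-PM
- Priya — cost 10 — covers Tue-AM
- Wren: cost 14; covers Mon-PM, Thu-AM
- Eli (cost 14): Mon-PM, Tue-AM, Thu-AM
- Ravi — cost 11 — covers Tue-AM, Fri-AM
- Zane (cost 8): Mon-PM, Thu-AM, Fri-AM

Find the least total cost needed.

24

The greedy cost-per-new-shift heuristic would pick Zane, Priya, and Gio for 31, but a cheaper cover exists.
Choose Gio and Ravi: together they cover Mon-PM, Tue-AM, Thu-AM, Wed-PM, Fri-AM — every shift.
Total cost: 13 + 11 = 24.
No cover costs less than 24.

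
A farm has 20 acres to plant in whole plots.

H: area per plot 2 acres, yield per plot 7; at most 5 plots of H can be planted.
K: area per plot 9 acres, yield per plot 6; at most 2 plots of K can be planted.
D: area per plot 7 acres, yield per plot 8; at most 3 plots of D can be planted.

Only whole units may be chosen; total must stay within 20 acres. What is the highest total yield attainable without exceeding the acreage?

43

Take 5×H and 1×D: area 17 ≤ 20, yield 5·7 + 1·8 = 43.
H has the best ratio (7/2) and is taken to its limit of 5; remaining capacity is filled optimally with the others.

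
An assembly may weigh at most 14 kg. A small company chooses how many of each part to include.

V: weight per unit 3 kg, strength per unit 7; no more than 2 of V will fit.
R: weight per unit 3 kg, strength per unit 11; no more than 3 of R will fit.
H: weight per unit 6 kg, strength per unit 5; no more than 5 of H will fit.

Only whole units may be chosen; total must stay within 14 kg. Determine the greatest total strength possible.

This is a bounded integer knapsack.
R has the best ratio (11/3); taking only R gives at most 3×11 = 33 (stopped by the supply cap of 3).
Mixing does better — 1×V and 3×R: weight 12 ≤ 14, strength 1·7 + 3·11 = 40.

40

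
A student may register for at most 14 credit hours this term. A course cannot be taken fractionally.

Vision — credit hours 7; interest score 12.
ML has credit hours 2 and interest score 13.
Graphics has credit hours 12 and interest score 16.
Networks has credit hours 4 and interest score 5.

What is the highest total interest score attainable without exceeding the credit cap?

30

Allowing fractional choices, the relaxed optimum would be about 31.7, but courses are indivisible.
Vision + ML + Networks: credit hours 7 + 2 + 4 = 13 ≤ 14, interest score 12 + 13 + 5 = 30.
ML + Graphics: credit hours 2 + 12 = 14 ≤ 14, interest score 13 + 16 = 29.
Best is Vision, ML, and Networks with total interest score 30.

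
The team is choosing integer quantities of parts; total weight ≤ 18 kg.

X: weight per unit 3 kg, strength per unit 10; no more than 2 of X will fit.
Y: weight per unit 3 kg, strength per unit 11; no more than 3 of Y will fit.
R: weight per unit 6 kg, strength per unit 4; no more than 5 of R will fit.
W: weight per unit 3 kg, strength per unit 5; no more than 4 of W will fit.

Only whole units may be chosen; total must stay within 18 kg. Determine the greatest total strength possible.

58

Y has the best ratio (11/3); taking only Y gives at most 3×11 = 33 (stopped by the supply cap of 3).
Mixing does better — 2×X, 3×Y, and 1×W: weight 18 ≤ 18, strength 2·10 + 3·11 + 1·5 = 58.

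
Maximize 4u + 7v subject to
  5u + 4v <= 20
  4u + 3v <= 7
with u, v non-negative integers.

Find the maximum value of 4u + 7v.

14

(u,v)=(0,2): 5·0+4·2=8≤20, 4·0+3·2=6≤7, objective 14.
(u,v)=(1,1): 5·1+4·1=9≤20, 4·1+3·1=7≤7, objective 11.
Maximum is 14 at (u,v)=(0,2).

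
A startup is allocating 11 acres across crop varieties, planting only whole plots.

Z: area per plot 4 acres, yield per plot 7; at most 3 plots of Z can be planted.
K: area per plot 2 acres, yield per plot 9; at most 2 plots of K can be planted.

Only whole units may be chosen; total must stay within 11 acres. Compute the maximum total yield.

25

This is a bounded integer knapsack.
K has the best ratio (9/2); taking only K gives at most 2×9 = 18 (stopped by the supply cap of 2).
Mixing does better — 1×Z and 2×K: area 8 ≤ 11, yield 1·7 + 2·9 = 25.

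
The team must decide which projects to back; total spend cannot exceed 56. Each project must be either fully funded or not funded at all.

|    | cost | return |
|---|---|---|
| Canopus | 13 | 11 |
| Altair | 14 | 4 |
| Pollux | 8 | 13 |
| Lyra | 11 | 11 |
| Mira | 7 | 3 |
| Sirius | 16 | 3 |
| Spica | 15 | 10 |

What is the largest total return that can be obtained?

Allowing fractional choices, the relaxed optimum would be about 48.6, but projects are indivisible.
Canopus + Pollux + Lyra + Spica: cost 13 + 8 + 11 + 15 = 47 ≤ 56, return 11 + 13 + 11 + 10 = 45.
Canopus + Pollux + Lyra + Mira + Spica: cost 13 + 8 + 11 + 7 + 15 = 54 ≤ 56, return 11 + 13 + 11 + 3 + 10 = 48.
Canopus + Altair + Pollux + Lyra + Mira: cost 13 + 14 + 8 + 11 + 7 = 53 ≤ 56, return 11 + 4 + 13 + 11 + 3 = 42.
Best is Canopus, Pollux, Lyra, Mira, and Spica with total return 48.

48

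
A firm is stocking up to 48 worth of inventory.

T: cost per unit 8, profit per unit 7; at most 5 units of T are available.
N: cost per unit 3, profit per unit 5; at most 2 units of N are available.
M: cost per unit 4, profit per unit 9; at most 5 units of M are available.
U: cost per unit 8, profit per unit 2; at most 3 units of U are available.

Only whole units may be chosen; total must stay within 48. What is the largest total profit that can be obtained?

71

2×T, 2×N, and 5×M: cost 42 ≤ 48, profit 2·7 + 2·5 + 5·9 = 69.
3×T, 1×N, and 5×M: cost 47 ≤ 48, profit 3·7 + 1·5 + 5·9 = 71.
Best is 71.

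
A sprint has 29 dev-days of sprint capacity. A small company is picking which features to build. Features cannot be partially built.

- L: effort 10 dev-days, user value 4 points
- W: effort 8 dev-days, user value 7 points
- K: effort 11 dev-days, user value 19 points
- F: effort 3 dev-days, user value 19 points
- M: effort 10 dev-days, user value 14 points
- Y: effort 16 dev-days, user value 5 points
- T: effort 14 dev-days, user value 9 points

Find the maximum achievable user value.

K + F + T: effort 11 + 3 + 14 = 28 ≤ 29, user value 19 + 19 + 9 = 47.
W + K + F: effort 8 + 11 + 3 = 22 ≤ 29, user value 7 + 19 + 19 = 45.
K + F + M: effort 11 + 3 + 10 = 24 ≤ 29, user value 19 + 19 + 14 = 52.
Best is K, F, and M with total user value 52.

52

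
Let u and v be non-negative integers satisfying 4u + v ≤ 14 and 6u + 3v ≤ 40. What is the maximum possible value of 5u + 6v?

78

Relaxing integrality, the LP optimum is 80.00 at (u,v) = (0, 13.3), which is not an integer point.
(u,v)=(0,13): 4·0+1·13=13≤14, 6·0+3·13=39≤40, objective 78.
(u,v)=(0,12): 4·0+1·12=12≤14, 6·0+3·12=36≤40, objective 72.
Maximum is 78 at (u,v)=(0,13).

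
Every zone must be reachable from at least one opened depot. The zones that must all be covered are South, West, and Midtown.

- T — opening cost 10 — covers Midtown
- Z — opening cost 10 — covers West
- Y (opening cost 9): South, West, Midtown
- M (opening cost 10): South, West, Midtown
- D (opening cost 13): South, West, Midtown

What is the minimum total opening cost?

This is an integer covering problem.
Y alone covers South, West, Midtown — every zone.
Total opening cost: 9.
No cover costs less than 9.

9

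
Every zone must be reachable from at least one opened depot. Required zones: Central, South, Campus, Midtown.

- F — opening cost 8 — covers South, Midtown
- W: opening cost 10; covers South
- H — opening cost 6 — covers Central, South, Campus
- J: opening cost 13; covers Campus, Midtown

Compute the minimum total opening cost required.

Choose F and H: together they cover Central, South, Campus, Midtown — every zone.
Total opening cost: 8 + 6 = 14.
No cover costs less than 14.

14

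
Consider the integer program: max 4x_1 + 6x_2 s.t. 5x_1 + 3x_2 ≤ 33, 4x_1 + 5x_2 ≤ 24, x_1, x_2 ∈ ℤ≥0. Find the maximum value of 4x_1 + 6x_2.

28

The continuous relaxation peaks at (0, 4.8) with value 28.80; rounding to a feasible lattice point costs some objective.
(x_1,x_2)=(1,4): 5·1+3·4=17≤33, 4·1+5·4=24≤24, objective 28.
(x_1,x_2)=(2,3): 5·2+3·3=19≤33, 4·2+5·3=23≤24, objective 26.
(x_1,x_2)=(0,4): 5·0+3·4=12≤33, 4·0+5·4=20≤24, objective 24.
The best lattice point is (1,4), giving 28.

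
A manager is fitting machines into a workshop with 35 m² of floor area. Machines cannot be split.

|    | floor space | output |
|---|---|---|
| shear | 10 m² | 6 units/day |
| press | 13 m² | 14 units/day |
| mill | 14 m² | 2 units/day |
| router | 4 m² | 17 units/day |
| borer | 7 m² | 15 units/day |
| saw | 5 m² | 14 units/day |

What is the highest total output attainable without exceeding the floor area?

60

Take press, router, borer, and saw: floor space 13 + 4 + 7 + 5 = 29 ≤ 35, output 14 + 17 + 15 + 14 = 60.
No other feasible combination does better.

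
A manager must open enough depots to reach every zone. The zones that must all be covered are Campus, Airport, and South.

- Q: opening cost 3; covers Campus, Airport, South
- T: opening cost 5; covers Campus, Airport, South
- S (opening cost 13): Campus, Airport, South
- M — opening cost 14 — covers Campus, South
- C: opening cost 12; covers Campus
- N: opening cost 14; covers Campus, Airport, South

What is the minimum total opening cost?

3

Q alone covers Campus, Airport, South — every zone.
Total opening cost: 3.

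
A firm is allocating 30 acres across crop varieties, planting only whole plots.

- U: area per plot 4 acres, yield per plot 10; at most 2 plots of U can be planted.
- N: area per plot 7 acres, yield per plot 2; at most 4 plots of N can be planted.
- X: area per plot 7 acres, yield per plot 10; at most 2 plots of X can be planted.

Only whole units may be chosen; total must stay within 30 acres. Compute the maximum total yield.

42

2×U, 1×N, and 2×X: area 29 ≤ 30, yield 2·10 + 1·2 + 2·10 = 42.
2×U and 2×X: area 22 ≤ 30, yield 2·10 + 2·10 = 40.
Best is 42.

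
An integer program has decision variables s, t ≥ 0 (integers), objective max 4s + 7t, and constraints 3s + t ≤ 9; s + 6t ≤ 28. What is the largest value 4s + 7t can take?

The continuous relaxation peaks at (1.53, 4.41) with value 37.00; rounding to a feasible lattice point costs some objective.
(s,t)=(1,4): 3·1+1·4=7≤9, 1·1+6·4=25≤28, objective 32.
(s,t)=(2,3): 3·2+1·3=9≤9, 1·2+6·3=20≤28, objective 29.
(s,t)=(0,4): 3·0+1·4=4≤9, 1·0+6·4=24≤28, objective 28.
(s,t)=(1,3): 3·1+1·3=6≤9, 1·1+6·3=19≤28, objective 25.
The best lattice point is (1,4), giving 32.

32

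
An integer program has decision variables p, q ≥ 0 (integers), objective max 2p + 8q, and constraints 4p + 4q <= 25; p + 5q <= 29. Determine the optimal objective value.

Relaxing integrality, the LP optimum is 46.62 at (p,q) = (0.562, 5.69), which is not an integer point.
(p,q)=(1,5): 4·1+4·5=24≤25, 1·1+5·5=26≤29, objective 42.
(p,q)=(0,5): 4·0+4·5=20≤25, 1·0+5·5=25≤29, objective 40.
No feasible integer point exceeds 42.

42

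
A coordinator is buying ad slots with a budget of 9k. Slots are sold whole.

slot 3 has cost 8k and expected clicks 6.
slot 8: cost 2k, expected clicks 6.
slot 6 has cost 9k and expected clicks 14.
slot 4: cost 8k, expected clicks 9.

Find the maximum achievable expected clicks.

Allowing fractional choices, the relaxed optimum would be about 16.9, but ad slots are indivisible.
slot 6: cost 9 ≤ 9, expected clicks 14.
slot 8: cost 2 ≤ 9, expected clicks 6.
slot 4: cost 8 ≤ 9, expected clicks 9.
Best is slot 6 with total expected clicks 14.

14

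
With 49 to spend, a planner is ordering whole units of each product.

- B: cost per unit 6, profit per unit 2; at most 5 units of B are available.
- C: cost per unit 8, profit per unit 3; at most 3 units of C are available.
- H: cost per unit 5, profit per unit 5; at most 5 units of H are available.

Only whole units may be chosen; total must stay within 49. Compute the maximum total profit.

34

H has the best ratio (5/5); taking only H gives at most 5×5 = 25 (stopped by the supply cap of 5).
Mixing does better — 3×C and 5×H: cost 49 ≤ 49, profit 3·3 + 5·5 = 34.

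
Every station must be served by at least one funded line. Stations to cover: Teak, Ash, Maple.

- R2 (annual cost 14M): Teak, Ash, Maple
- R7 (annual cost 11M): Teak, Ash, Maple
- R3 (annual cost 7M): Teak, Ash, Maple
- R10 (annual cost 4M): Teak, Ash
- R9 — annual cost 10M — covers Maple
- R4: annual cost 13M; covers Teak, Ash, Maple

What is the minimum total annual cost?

This is a weighted set-cover instance.
R3 alone covers Teak, Ash, Maple — every station.
Total annual cost: 7.

7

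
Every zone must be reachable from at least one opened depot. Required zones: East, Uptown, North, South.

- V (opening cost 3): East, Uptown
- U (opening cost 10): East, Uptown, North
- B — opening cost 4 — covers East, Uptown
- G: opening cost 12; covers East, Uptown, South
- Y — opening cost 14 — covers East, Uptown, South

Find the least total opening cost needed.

The greedy cost-per-new-zone heuristic would pick V, U, and G for 25, but a cheaper cover exists.
Choose U and G: together they cover East, Uptown, North, South — every zone.
Total opening cost: 10 + 12 = 22.
No cover costs less than 22.

22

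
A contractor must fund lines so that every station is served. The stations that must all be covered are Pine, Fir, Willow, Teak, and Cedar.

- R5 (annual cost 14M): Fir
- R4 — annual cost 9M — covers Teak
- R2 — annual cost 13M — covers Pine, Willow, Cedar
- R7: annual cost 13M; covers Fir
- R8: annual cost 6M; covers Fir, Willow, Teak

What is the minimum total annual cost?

Choose R2 and R8: together they cover Pine, Fir, Willow, Teak, Cedar — every station.
Total annual cost: 13 + 6 = 19.

19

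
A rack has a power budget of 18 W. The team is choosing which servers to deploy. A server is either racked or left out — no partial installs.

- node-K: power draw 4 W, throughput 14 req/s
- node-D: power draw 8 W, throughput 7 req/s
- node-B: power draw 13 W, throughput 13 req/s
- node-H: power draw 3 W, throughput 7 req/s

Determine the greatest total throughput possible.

Allowing fractional choices, the relaxed optimum would be about 32.0, but servers are indivisible.
node-K + node-H: power draw 4 + 3 = 7 ≤ 18, throughput 14 + 7 = 21.
node-K + node-D + node-H: power draw 4 + 8 + 3 = 15 ≤ 18, throughput 14 + 7 + 7 = 28.
node-K + node-B: power draw 4 + 13 = 17 ≤ 18, throughput 14 + 13 = 27.
Best is node-K, node-D, and node-H with total throughput 28.

28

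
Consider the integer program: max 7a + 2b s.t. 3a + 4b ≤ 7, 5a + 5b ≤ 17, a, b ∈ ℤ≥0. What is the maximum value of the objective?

(a,b)=(2,0): 3·2+4·0=6≤7, 5·2+5·0=10≤17, objective 14.
(a,b)=(1,1): 3·1+4·1=7≤7, 5·1+5·1=10≤17, objective 9.
The best lattice point is (2,0), giving 14.

14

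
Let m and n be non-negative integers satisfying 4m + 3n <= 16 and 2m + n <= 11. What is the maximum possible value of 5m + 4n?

The continuous relaxation peaks at (0, 5.33) with value 21.33; rounding to a feasible lattice point costs some objective.
(m,n)=(1,4): 4·1+3·4=16≤16, 2·1+1·4=6≤11, objective 21.
(m,n)=(0,5): 4·0+3·5=15≤16, 2·0+1·5=5≤11, objective 20.
Maximum is 21 at (m,n)=(1,4).

21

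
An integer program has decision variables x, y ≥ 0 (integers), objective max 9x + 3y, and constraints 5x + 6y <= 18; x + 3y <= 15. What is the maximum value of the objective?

27

(x,y)=(3,0) is feasible, giving 27.
(x,y)=(2,1) is feasible, giving 21.
(x,y)=(2,0) is feasible, giving 18.
No feasible integer point exceeds 27.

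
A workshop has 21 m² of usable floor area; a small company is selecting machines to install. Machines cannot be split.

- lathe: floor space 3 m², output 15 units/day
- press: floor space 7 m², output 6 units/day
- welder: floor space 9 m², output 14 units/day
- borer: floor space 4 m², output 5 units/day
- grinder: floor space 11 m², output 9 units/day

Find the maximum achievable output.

35

Treat it as a binary knapsack problem.
Allowing fractional choices, the relaxed optimum would be about 38.3, but machines are indivisible.
lathe + press + welder: floor space 3 + 7 + 9 = 19 ≤ 21, output 15 + 6 + 14 = 35.
lathe + welder + borer: floor space 3 + 9 + 4 = 16 ≤ 21, output 15 + 14 + 5 = 34.
Best is lathe, press, and welder with total output 35.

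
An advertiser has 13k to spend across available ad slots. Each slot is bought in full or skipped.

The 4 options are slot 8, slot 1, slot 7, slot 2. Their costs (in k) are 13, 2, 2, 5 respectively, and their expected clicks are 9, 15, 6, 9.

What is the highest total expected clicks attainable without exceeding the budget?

Treat it as a binary knapsack problem.
slot 1 + slot 7 + slot 2: cost 2 + 2 + 5 = 9 ≤ 13, expected clicks 15 + 6 + 9 = 30.
slot 1 + slot 7: cost 2 + 2 = 4 ≤ 13, expected clicks 15 + 6 = 21.
slot 1 + slot 2: cost 2 + 5 = 7 ≤ 13, expected clicks 15 + 9 = 24.
Best is slot 1, slot 7, and slot 2 with total expected clicks 30.

30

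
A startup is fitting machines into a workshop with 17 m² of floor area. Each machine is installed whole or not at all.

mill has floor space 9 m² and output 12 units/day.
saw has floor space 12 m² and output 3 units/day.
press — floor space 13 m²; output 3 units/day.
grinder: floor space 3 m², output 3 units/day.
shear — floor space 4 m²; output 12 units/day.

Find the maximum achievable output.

27

Allowing fractional choices, the relaxed optimum would be about 27.2, but machines are indivisible.
mill + shear: floor space 9 + 4 = 13 ≤ 17, output 12 + 12 = 24.
grinder + shear: floor space 3 + 4 = 7 ≤ 17, output 3 + 12 = 15.
mill + grinder + shear: floor space 9 + 3 + 4 = 16 ≤ 17, output 12 + 3 + 12 = 27.
Best is mill, grinder, and shear with total output 27.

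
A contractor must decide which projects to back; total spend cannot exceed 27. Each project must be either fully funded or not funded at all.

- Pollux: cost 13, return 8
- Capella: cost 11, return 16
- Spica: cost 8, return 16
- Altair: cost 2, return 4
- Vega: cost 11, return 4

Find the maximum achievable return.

36

This is an integer program with binary decision variables.
Allowing fractional choices, the relaxed optimum would be about 39.7, but projects are indivisible.
Capella + Spica: cost 11 + 8 = 19 ≤ 27, return 16 + 16 = 32.
Capella + Spica + Altair: cost 11 + 8 + 2 = 21 ≤ 27, return 16 + 16 + 4 = 36.
Best is Capella, Spica, and Altair with total return 36.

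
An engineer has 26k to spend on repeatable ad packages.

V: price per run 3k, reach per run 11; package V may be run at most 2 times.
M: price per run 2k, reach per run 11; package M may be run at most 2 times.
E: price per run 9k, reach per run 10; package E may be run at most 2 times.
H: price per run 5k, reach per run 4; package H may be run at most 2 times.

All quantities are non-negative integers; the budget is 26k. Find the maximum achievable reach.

58

2×V, 2×M, 1×E, and 1×H: price 24 ≤ 26, reach 2·11 + 2·11 + 1·10 + 1·4 = 58.
2×V, 2×M, and 1×E: price 19 ≤ 26, reach 2·11 + 2·11 + 1·10 = 54.
Best is 58.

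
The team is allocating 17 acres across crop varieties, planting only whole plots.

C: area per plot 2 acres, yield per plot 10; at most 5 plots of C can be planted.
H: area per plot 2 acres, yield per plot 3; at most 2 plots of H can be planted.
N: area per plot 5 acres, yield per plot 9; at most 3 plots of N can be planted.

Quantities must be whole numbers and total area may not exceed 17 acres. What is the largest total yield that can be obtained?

62

This is a bounded integer knapsack.
C has the best ratio (10/2); taking only C gives at most 5×10 = 50 (stopped by the supply cap of 5).
Mixing does better — 5×C, 1×H, and 1×N: area 17 ≤ 17, yield 5·10 + 1·3 + 1·9 = 62.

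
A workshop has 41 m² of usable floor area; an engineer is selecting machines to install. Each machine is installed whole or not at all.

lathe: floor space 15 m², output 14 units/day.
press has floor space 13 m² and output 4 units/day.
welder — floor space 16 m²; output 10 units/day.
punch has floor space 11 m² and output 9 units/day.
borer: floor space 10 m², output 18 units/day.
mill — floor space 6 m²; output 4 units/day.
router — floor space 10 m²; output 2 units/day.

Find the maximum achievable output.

42

Allowing fractional choices, the relaxed optimum would be about 44.3, but machines are indivisible.
lathe + punch + borer: floor space 15 + 11 + 10 = 36 ≤ 41, output 14 + 9 + 18 = 41.
lathe + welder + borer: floor space 15 + 16 + 10 = 41 ≤ 41, output 14 + 10 + 18 = 42.
Best is lathe, welder, and borer with total output 42.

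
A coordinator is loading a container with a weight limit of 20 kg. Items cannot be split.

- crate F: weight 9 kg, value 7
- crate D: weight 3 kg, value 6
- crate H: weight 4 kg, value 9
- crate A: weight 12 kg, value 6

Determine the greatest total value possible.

crate D + crate H + crate A: weight 3 + 4 + 12 = 19 ≤ 20, value 6 + 9 + 6 = 21.
crate F + crate D + crate H: weight 9 + 3 + 4 = 16 ≤ 20, value 7 + 6 + 9 = 22.
Best is crate F, crate D, and crate H with total value 22.

22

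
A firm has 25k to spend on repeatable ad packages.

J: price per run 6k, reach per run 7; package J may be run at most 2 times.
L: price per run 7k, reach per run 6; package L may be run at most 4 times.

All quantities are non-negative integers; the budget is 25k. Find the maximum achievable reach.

20

1×J and 2×L: price 20 ≤ 25, reach 1·7 + 2·6 = 19.
2×J and 1×L: price 19 ≤ 25, reach 2·7 + 1·6 = 20.
Best is 20.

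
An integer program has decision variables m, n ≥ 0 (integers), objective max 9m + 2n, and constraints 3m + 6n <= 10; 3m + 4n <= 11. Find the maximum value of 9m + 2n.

The continuous relaxation peaks at (3.33, 0) with value 30.00; rounding to a feasible lattice point costs some objective.
(m,n)=(3,0): 3·3+6·0=9≤10, 3·3+4·0=9≤11, objective 27.
(m,n)=(2,0): 3·2+6·0=6≤10, 3·2+4·0=6≤11, objective 18.
No feasible integer point exceeds 27.

27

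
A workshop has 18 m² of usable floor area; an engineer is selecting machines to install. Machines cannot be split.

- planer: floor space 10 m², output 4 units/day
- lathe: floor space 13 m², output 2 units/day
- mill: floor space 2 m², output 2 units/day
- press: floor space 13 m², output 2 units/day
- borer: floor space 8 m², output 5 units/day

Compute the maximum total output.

9

Take planer and borer: floor space 10 + 8 = 18 ≤ 18, output 4 + 5 = 9.
No other feasible combination does better.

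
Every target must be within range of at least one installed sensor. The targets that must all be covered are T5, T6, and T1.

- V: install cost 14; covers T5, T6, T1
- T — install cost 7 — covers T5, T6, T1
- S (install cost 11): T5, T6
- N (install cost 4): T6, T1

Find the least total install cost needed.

This is an integer covering problem.
The greedy cost-per-new-target heuristic would pick N and T for 11, but a cheaper cover exists.
T alone covers T5, T6, T1 — every target.
Total install cost: 7.
No cover costs less than 7.

7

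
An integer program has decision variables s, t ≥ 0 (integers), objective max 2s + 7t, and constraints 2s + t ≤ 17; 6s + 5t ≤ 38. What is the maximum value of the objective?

(s,t)=(0,7): 2·0+1·7=7≤17, 6·0+5·7=35≤38, objective 49.
(s,t)=(1,6): 2·1+1·6=8≤17, 6·1+5·6=36≤38, objective 44.
(s,t)=(0,6): 2·0+1·6=6≤17, 6·0+5·6=30≤38, objective 42.
No feasible integer point exceeds 49.

49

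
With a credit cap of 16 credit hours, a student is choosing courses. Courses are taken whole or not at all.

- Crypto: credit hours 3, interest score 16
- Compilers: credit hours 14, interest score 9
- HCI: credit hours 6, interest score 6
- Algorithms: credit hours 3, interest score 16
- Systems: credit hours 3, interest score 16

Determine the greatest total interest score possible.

Allowing fractional choices, the relaxed optimum would be about 54.6, but courses are indivisible.
Crypto + HCI + Algorithms + Systems: credit hours 3 + 6 + 3 + 3 = 15 ≤ 16, interest score 16 + 6 + 16 + 16 = 54.
Crypto + Algorithms + Systems: credit hours 3 + 3 + 3 = 9 ≤ 16, interest score 16 + 16 + 16 = 48.
Crypto + HCI + Algorithms: credit hours 3 + 6 + 3 = 12 ≤ 16, interest score 16 + 6 + 16 = 38.
Best is Crypto, HCI, Algorithms, and Systems with total interest score 54.

54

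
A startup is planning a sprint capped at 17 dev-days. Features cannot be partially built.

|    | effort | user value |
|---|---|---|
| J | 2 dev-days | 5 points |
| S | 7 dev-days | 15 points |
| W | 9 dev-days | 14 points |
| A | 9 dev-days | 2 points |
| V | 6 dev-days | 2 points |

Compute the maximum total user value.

This is an integer program with binary decision variables.
S + W: effort 7 + 9 = 16 ≤ 17, user value 15 + 14 = 29.
J + S + V: effort 2 + 7 + 6 = 15 ≤ 17, user value 5 + 15 + 2 = 22.
J + W + V: effort 2 + 9 + 6 = 17 ≤ 17, user value 5 + 14 + 2 = 21.
Best is S and W with total user value 29.

29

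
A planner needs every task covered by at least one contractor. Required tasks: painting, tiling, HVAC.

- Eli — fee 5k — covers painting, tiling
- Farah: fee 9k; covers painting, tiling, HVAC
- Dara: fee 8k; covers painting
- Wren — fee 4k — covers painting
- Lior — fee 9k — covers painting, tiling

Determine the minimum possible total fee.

The greedy cost-per-new-task heuristic would pick Eli and Farah for 14, but a cheaper cover exists.
Farah alone covers painting, tiling, HVAC — every task.
Total fee: 9.
No cover costs less than 9.

9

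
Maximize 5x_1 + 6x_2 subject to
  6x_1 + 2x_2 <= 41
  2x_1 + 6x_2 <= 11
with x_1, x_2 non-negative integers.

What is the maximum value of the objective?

The continuous relaxation peaks at (5.5, 0) with value 27.50; rounding to a feasible lattice point costs some objective.
(x_1,x_2)=(5,0): 6·5+2·0=30≤41, 2·5+6·0=10≤11, objective 25.
(x_1,x_2)=(4,0): 6·4+2·0=24≤41, 2·4+6·0=8≤11, objective 20.
The best lattice point is (5,0), giving 25.

25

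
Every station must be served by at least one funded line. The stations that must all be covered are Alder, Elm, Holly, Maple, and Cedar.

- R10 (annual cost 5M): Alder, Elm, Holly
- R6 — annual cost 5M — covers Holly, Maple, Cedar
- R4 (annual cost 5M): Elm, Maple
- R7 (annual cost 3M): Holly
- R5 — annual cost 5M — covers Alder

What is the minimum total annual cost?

Choose R10 and R6: together they cover Alder, Elm, Holly, Maple, Cedar — every station.
Total annual cost: 5 + 5 = 10.
No cover costs less than 10.

10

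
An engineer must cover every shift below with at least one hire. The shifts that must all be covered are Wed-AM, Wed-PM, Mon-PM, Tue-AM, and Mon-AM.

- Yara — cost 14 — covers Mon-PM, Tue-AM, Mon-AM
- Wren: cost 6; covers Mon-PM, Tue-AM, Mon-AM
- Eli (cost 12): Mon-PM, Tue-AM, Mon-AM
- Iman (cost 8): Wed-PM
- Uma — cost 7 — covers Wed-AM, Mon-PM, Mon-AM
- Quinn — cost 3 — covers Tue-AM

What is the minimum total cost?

This is an integer covering problem.
The greedy cost-per-new-shift heuristic would pick Wren, Uma, and Iman for 21, but a cheaper cover exists.
Choose Iman, Uma, and Quinn: together they cover Wed-AM, Wed-PM, Mon-PM, Tue-AM, Mon-AM — every shift.
Total cost: 8 + 7 + 3 = 18.
No cover costs less than 18.

18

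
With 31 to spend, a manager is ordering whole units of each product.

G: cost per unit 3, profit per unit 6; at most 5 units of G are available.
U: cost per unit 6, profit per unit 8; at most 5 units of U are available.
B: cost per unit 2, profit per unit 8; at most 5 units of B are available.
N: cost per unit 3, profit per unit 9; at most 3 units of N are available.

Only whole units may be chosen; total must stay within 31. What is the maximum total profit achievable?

5×G, 5×B, and 2×N: cost 31 ≤ 31, profit 5·6 + 5·8 + 2·9 = 88.
4×G, 5×B, and 3×N: cost 31 ≤ 31, profit 4·6 + 5·8 + 3·9 = 91.
Best is 91.

91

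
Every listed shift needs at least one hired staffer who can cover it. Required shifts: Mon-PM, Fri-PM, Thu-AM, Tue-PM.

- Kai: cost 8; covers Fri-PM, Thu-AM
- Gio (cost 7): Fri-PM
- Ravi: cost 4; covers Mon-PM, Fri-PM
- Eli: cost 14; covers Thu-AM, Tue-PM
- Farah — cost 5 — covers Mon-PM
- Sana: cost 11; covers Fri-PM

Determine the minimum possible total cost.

Choose Ravi and Eli: together they cover Mon-PM, Fri-PM, Thu-AM, Tue-PM — every shift.
Total cost: 4 + 14 = 18.
No cover costs less than 18.

18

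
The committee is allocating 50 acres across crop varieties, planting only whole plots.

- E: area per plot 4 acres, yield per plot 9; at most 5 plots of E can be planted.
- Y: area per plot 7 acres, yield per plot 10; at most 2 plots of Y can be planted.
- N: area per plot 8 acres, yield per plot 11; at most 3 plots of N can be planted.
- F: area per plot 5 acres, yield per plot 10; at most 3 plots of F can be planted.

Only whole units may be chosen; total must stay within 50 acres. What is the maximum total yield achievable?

96

This is a bounded integer knapsack.
Take 5×E, 1×Y, 1×N, and 3×F: area 50 ≤ 50, yield 5·9 + 1·10 + 1·11 + 3·10 = 96.
E has the best ratio (9/4) and is taken to its limit of 5; remaining capacity is filled optimally with the others.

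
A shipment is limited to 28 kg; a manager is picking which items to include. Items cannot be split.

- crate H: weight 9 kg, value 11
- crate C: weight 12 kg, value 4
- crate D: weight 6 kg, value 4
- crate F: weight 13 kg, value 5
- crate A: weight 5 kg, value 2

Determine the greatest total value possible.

20

Allowing fractional choices, the relaxed optimum would be about 20.1, but items are indivisible.
crate H + crate C + crate D: weight 9 + 12 + 6 = 27 ≤ 28, value 11 + 4 + 4 = 19.
crate H + crate D + crate F: weight 9 + 6 + 13 = 28 ≤ 28, value 11 + 4 + 5 = 20.
Best is crate H, crate D, and crate F with total value 20.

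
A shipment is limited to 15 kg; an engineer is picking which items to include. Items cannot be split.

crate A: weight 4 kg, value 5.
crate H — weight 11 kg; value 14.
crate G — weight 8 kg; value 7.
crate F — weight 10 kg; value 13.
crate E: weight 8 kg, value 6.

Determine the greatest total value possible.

This is a 0-1 knapsack instance.
Allowing fractional choices, the relaxed optimum would be about 19.4, but items are indivisible.
crate A + crate F: weight 4 + 10 = 14 ≤ 15, value 5 + 13 = 18.
crate A + crate H: weight 4 + 11 = 15 ≤ 15, value 5 + 14 = 19.
Best is crate A and crate H with total value 19.

19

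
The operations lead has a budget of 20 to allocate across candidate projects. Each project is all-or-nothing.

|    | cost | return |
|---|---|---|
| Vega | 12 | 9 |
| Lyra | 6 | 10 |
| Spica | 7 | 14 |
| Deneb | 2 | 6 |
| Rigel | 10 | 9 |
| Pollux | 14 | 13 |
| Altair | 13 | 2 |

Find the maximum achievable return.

Lyra + Deneb + Rigel: cost 6 + 2 + 10 = 18 ≤ 20, return 10 + 6 + 9 = 25.
Lyra + Spica + Deneb: cost 6 + 7 + 2 = 15 ≤ 20, return 10 + 14 + 6 = 30.
Spica + Deneb + Rigel: cost 7 + 2 + 10 = 19 ≤ 20, return 14 + 6 + 9 = 29.
Best is Lyra, Spica, and Deneb with total return 30.

30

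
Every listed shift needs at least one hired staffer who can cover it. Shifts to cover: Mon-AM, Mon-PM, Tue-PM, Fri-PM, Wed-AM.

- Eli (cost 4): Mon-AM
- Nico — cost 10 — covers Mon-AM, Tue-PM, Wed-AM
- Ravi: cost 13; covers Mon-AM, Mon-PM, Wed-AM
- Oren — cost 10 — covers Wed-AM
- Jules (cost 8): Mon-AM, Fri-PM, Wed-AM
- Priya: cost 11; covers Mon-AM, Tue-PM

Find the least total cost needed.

31

Choose Nico, Ravi, and Jules: together they cover Mon-AM, Mon-PM, Tue-PM, Fri-PM, Wed-AM — every shift.
Total cost: 10 + 13 + 8 = 31.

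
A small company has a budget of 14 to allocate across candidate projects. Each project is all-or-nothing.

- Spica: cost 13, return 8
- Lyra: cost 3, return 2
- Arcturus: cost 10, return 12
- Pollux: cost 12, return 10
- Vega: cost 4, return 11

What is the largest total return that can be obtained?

23

Arcturus + Vega: cost 10 + 4 = 14 ≤ 14, return 12 + 11 = 23.
Lyra + Arcturus: cost 3 + 10 = 13 ≤ 14, return 2 + 12 = 14.
Best is Arcturus and Vega with total return 23.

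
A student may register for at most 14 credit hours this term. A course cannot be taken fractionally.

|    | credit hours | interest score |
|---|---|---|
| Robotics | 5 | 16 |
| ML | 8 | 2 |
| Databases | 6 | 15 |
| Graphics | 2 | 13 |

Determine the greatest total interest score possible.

This is an integer program with binary decision variables.
Allowing fractional choices, the relaxed optimum would be about 44.2, but courses are indivisible.
Robotics + Databases + Graphics: credit hours 5 + 6 + 2 = 13 ≤ 14, interest score 16 + 15 + 13 = 44.
Robotics + Graphics: credit hours 5 + 2 = 7 ≤ 14, interest score 16 + 13 = 29.
Robotics + Databases: credit hours 5 + 6 = 11 ≤ 14, interest score 16 + 15 = 31.
Best is Robotics, Databases, and Graphics with total interest score 44.

44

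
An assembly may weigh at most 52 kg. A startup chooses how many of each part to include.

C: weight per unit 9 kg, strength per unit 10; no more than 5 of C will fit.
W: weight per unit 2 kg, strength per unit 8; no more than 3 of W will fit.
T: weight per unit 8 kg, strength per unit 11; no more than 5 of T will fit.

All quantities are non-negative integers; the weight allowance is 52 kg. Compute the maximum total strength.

79

Take 3×W and 5×T: weight 46 ≤ 52, strength 3·8 + 5·11 = 79.
W has the best ratio (8/2) and is taken to its limit of 3; remaining capacity is filled optimally with the others.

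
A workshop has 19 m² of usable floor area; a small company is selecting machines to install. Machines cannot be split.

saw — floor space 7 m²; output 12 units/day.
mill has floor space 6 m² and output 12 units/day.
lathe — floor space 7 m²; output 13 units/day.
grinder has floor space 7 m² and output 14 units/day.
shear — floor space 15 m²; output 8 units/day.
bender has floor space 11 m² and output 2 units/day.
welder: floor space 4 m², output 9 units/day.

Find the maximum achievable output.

Take lathe, grinder, and welder: floor space 7 + 7 + 4 = 18 ≤ 19, output 13 + 14 + 9 = 36.
No other feasible combination does better.

36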